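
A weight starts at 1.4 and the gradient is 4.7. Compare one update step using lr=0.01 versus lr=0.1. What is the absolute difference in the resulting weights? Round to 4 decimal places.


With lr=0.01: w_new = 1.4 - 0.01 * 4.7 = 1.353
With lr=0.1: w_new = 1.4 - 0.1 * 4.7 = 0.93
Absolute difference = |1.353 - 0.93|
= 0.4230

0.4230


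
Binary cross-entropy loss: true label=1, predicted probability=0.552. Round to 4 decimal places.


For y=1: Loss = -log(p)
= -log(0.552)
= -(-0.5942)
= 0.5942

0.5942


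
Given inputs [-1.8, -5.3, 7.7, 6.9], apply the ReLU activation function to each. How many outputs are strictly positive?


ReLU(x) = max(0, x) for each element:
ReLU(-1.8) = 0
ReLU(-5.3) = 0
ReLU(7.7) = 7.7
ReLU(6.9) = 6.9
Active neurons (>0): 2

2


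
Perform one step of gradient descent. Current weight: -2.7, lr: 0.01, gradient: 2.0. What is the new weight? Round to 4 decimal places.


w_new = w_old - lr * gradient
= -2.7 - 0.01 * 2.0
= -2.7 - (0.02)
= -2.7200

-2.7200


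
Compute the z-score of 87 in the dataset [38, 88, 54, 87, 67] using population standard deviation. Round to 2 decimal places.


Mean = (38 + 88 + 54 + 87 + 67) / 5 = 66.8
Variance = sum((x_i - mean)^2) / n = 370.16
Std = sqrt(370.16) = 19.2395
Z = (x - mean) / std
= (87 - 66.8) / 19.2395
= 20.2 / 19.2395
= 1.05

1.05


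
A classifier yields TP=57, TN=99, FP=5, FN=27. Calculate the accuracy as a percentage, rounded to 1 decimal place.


Accuracy = (TP + TN) / (TP + TN + FP + FN) * 100
= (57 + 99) / (57 + 99 + 5 + 27)
= 156 / 188
= 0.8298
= 83.0%

83.0


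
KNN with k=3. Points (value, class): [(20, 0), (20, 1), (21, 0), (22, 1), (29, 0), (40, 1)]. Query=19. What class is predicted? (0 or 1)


Distances from query 19:
Point 20 (class 0): distance = 1
Point 20 (class 1): distance = 1
Point 21 (class 0): distance = 2
K=3 nearest neighbors: classes = [0, 1, 0]
Votes for class 1: 1 / 3
Majority vote => class 0

0


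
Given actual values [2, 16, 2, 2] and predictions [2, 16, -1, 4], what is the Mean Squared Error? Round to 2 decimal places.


Differences: [0, 0, 3, -2]
Squared errors: [0, 0, 9, 4]
Sum of squared errors = 13
MSE = 13 / 4 = 3.25

3.25


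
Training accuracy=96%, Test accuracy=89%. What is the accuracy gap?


Gap = train_accuracy - test_accuracy
= 96 - 89
= 7%
This moderate gap may indicate mild overfitting.

7


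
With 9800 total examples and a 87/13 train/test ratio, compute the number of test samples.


Train samples = 9800 * 87% = 8526
Test samples = 9800 - 8526
= 1274

1274


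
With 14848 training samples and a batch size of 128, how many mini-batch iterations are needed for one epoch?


Iterations per epoch = dataset_size / batch_size
= 14848 / 128
= 116

116


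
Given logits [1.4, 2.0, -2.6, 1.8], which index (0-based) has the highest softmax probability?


Softmax is a monotonic transformation, so it preserves the argmax.
We need to find the index of the maximum logit.
Index 0: 1.4
Index 1: 2.0
Index 2: -2.6
Index 3: 1.8
Maximum logit = 2.0 at index 1

1


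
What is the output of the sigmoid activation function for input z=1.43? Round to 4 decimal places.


sigmoid(z) = 1 / (1 + exp(-z))
exp(-(1.43)) = exp(-1.43) = 0.2393
1 + 0.2393 = 1.2393
1 / 1.2393 = 0.8069

0.8069


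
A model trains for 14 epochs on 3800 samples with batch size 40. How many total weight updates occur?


Iterations per epoch = 3800 / 40 = 95
Total updates = iterations_per_epoch * epochs
= 95 * 14
= 1330

1330


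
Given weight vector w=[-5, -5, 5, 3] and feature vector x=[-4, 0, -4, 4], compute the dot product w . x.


Element-wise products:
-5 * -4 = 20
-5 * 0 = 0
5 * -4 = -20
3 * 4 = 12
Sum = 20 + 0 + -20 + 12
= 12

12


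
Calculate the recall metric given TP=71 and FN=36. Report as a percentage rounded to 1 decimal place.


Recall = TP / (TP + FN) * 100
= 71 / (71 + 36)
= 71 / 107
= 0.6636
= 66.4%

66.4


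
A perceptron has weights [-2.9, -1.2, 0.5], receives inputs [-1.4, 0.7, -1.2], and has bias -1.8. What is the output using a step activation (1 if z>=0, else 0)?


z = w . x + b
= -2.9*-1.4 + -1.2*0.7 + 0.5*-1.2 + -1.8
= 4.06 + -0.84 + -0.6 + -1.8
= 2.62 + -1.8
= 0.82
Since z = 0.82 >= 0, output = 1

1


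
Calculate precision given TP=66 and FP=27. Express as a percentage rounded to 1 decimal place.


Precision = TP / (TP + FP) * 100
= 66 / (66 + 27)
= 66 / 93
= 0.7097
= 71.0%

71.0


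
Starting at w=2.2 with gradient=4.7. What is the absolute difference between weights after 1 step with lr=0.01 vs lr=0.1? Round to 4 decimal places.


With lr=0.01: w_new = 2.2 - 0.01 * 4.7 = 2.153
With lr=0.1: w_new = 2.2 - 0.1 * 4.7 = 1.73
Absolute difference = |2.153 - 1.73|
= 0.4230

0.4230


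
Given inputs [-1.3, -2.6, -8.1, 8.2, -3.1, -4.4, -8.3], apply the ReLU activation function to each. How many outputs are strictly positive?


ReLU(x) = max(0, x) for each element:
ReLU(-1.3) = 0
ReLU(-2.6) = 0
ReLU(-8.1) = 0
ReLU(8.2) = 8.2
ReLU(-3.1) = 0
ReLU(-4.4) = 0
ReLU(-8.3) = 0
Active neurons (>0): 1

1


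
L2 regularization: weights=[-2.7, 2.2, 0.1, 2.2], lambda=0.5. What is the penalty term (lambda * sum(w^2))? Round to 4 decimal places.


Squaring each weight:
(-2.7)^2 = 7.29
2.2^2 = 4.84
0.1^2 = 0.01
2.2^2 = 4.84
Sum of squares = 16.98
Penalty = 0.5 * 16.98 = 8.4900

8.4900


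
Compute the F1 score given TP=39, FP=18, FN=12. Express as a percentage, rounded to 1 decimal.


Precision = TP / (TP + FP) = 39 / 57 = 0.6842
Recall = TP / (TP + FN) = 39 / 51 = 0.7647
F1 = 2 * P * R / (P + R)
= 2 * 0.6842 * 0.7647 / (0.6842 + 0.7647)
= 1.0464 / 1.4489
= 0.7222
As percentage: 72.2%

72.2


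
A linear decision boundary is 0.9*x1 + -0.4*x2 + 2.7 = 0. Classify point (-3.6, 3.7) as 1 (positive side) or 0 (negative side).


Compute 0.9 * -3.6 + -0.4 * 3.7 + 2.7
= -3.24 + -1.48 + 2.7
= -2.02
Since -2.02 < 0, the point is on the negative side.

0


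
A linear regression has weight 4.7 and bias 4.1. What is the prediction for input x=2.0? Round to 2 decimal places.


y = 4.7 * 2.0 + (4.1)
= 9.4 + (4.1)
= 13.50

13.50


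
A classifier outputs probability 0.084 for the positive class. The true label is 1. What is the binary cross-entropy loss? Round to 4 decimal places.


For y=1: Loss = -log(p)
= -log(0.084)
= -(-2.4769)
= 2.4769

2.4769


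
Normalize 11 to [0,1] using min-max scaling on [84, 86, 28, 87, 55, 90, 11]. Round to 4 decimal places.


Min = 11, Max = 90
Range = 90 - 11 = 79
Scaled = (x - min) / (max - min)
= (11 - 11) / 79
= 0 / 79
= 0.0000

0.0000


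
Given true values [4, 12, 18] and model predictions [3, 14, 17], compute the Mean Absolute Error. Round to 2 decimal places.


Absolute errors: [1, 2, 1]
Sum of absolute errors = 4
MAE = 4 / 3 = 1.33

1.33


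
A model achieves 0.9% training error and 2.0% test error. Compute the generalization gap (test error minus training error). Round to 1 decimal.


Generalization gap = test_error - train_error
= 2.0 - 0.9
= 1.1%
A small gap suggests good generalization.

1.1


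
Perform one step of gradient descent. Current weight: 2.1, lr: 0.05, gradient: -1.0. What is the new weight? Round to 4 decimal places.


w_new = w_old - lr * gradient
= 2.1 - 0.05 * -1.0
= 2.1 - (-0.05)
= 2.1500

2.1500


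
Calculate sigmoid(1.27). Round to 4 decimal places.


sigmoid(z) = 1 / (1 + exp(-z))
exp(-(1.27)) = exp(-1.27) = 0.2808
1 + 0.2808 = 1.2808
1 / 1.2808 = 0.7807

0.7807


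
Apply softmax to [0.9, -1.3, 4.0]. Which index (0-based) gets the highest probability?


Softmax is a monotonic transformation, so it preserves the argmax.
We need to find the index of the maximum logit.
Index 0: 0.9
Index 1: -1.3
Index 2: 4.0
Maximum logit = 4.0 at index 2

2


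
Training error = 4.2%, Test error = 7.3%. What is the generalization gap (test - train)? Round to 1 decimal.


Generalization gap = test_error - train_error
= 7.3 - 4.2
= 3.1%
A moderate gap.

3.1


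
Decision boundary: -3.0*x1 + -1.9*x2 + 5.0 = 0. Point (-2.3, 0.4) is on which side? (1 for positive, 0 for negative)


Compute -3.0 * -2.3 + -1.9 * 0.4 + 5.0
= 6.9 + -0.76 + 5.0
= 11.14
Since 11.14 >= 0, the point is on the positive side.

1


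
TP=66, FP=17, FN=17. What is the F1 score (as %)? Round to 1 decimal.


Precision = TP / (TP + FP) = 66 / 83 = 0.7952
Recall = TP / (TP + FN) = 66 / 83 = 0.7952
F1 = 2 * P * R / (P + R)
= 2 * 0.7952 * 0.7952 / (0.7952 + 0.7952)
= 1.2646 / 1.5904
= 0.7952
As percentage: 79.5%

79.5


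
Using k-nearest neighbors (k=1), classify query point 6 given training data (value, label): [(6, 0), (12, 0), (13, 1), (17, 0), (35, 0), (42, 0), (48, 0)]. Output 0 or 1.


Distances from query 6:
Point 6 (class 0): distance = 0
K=1 nearest neighbors: classes = [0]
Votes for class 1: 0 / 1
Majority vote => class 0

0


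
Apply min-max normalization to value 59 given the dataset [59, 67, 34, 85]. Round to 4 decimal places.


Min = 34, Max = 85
Range = 85 - 34 = 51
Scaled = (x - min) / (max - min)
= (59 - 34) / 51
= 25 / 51
= 0.4902

0.4902


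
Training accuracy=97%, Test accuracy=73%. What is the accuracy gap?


Gap = train_accuracy - test_accuracy
= 97 - 73
= 24%
This large gap strongly indicates overfitting.

24


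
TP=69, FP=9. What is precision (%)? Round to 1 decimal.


Precision = TP / (TP + FP) * 100
= 69 / (69 + 9)
= 69 / 78
= 0.8846
= 88.5%

88.5


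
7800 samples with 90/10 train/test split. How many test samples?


Train samples = 7800 * 90% = 7020
Test samples = 7800 - 7020
= 780

780


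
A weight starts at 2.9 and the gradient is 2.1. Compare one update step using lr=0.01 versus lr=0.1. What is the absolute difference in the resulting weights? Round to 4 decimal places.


With lr=0.01: w_new = 2.9 - 0.01 * 2.1 = 2.879
With lr=0.1: w_new = 2.9 - 0.1 * 2.1 = 2.69
Absolute difference = |2.879 - 2.69|
= 0.1890

0.1890


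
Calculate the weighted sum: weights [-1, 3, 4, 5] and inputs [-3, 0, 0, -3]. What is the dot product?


Element-wise products:
-1 * -3 = 3
3 * 0 = 0
4 * 0 = 0
5 * -3 = -15
Sum = 3 + 0 + 0 + -15
= -12

-12


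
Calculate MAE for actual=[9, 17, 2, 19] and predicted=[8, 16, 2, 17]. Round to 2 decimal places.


Absolute errors: [1, 1, 0, 2]
Sum of absolute errors = 4
MAE = 4 / 4 = 1.00

1.00


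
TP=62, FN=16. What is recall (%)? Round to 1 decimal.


Recall = TP / (TP + FN) * 100
= 62 / (62 + 16)
= 62 / 78
= 0.7949
= 79.5%

79.5


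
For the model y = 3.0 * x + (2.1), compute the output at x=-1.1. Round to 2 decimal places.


y = 3.0 * -1.1 + (2.1)
= -3.3 + (2.1)
= -1.20

-1.20


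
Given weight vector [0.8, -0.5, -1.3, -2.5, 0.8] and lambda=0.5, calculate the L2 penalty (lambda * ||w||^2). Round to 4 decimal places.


Squaring each weight:
0.8^2 = 0.64
(-0.5)^2 = 0.25
(-1.3)^2 = 1.69
(-2.5)^2 = 6.25
0.8^2 = 0.64
Sum of squares = 9.47
Penalty = 0.5 * 9.47 = 4.7350

4.7350


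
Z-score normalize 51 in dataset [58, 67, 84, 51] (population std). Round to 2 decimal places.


Mean = (58 + 67 + 84 + 51) / 4 = 65.0
Variance = sum((x_i - mean)^2) / n = 152.5
Std = sqrt(152.5) = 12.3491
Z = (x - mean) / std
= (51 - 65.0) / 12.3491
= -14.0 / 12.3491
= -1.13

-1.13


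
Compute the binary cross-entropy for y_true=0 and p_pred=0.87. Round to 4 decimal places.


For y=0: Loss = -log(1-p)
= -log(1 - 0.87)
= -log(0.13)
= -(-2.0402)
= 2.0402

2.0402


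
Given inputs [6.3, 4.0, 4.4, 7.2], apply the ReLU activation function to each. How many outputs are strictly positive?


ReLU(x) = max(0, x) for each element:
ReLU(6.3) = 6.3
ReLU(4.0) = 4.0
ReLU(4.4) = 4.4
ReLU(7.2) = 7.2
Active neurons (>0): 4

4


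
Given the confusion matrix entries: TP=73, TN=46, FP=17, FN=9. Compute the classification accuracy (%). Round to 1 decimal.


Accuracy = (TP + TN) / (TP + TN + FP + FN) * 100
= (73 + 46) / (73 + 46 + 17 + 9)
= 119 / 145
= 0.8207
= 82.1%

82.1


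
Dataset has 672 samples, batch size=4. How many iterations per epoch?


Iterations per epoch = dataset_size / batch_size
= 672 / 4
= 168

168


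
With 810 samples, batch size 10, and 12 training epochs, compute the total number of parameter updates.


Iterations per epoch = 810 / 10 = 81
Total updates = iterations_per_epoch * epochs
= 81 * 12
= 972

972


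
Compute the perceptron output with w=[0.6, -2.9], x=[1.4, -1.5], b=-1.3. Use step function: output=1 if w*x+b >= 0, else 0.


z = w . x + b
= 0.6*1.4 + -2.9*-1.5 + -1.3
= 0.84 + 4.35 + -1.3
= 5.19 + -1.3
= 3.89
Since z = 3.89 >= 0, output = 1

1


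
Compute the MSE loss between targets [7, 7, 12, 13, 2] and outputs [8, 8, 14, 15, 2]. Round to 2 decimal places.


Differences: [-1, -1, -2, -2, 0]
Squared errors: [1, 1, 4, 4, 0]
Sum of squared errors = 10
MSE = 10 / 5 = 2.00

2.00


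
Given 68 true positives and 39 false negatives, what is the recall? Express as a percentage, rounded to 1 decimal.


Recall = TP / (TP + FN) * 100
= 68 / (68 + 39)
= 68 / 107
= 0.6355
= 63.6%

63.6


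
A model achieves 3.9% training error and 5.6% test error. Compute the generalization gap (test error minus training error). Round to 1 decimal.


Generalization gap = test_error - train_error
= 5.6 - 3.9
= 1.7%
A small gap suggests good generalization.

1.7


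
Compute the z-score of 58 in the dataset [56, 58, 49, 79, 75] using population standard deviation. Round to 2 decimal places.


Mean = (56 + 58 + 49 + 79 + 75) / 5 = 63.4
Variance = sum((x_i - mean)^2) / n = 133.84
Std = sqrt(133.84) = 11.5689
Z = (x - mean) / std
= (58 - 63.4) / 11.5689
= -5.4 / 11.5689
= -0.47

-0.47


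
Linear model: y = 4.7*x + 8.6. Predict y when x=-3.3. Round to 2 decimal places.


y = 4.7 * -3.3 + (8.6)
= -15.51 + (8.6)
= -6.91

-6.91


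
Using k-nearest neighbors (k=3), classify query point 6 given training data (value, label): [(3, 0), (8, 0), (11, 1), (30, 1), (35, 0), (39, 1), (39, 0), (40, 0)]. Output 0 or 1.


Distances from query 6:
Point 8 (class 0): distance = 2
Point 3 (class 0): distance = 3
Point 11 (class 1): distance = 5
K=3 nearest neighbors: classes = [0, 0, 1]
Votes for class 1: 1 / 3
Majority vote => class 0

0


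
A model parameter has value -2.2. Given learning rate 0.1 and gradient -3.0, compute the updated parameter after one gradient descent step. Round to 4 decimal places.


w_new = w_old - lr * gradient
= -2.2 - 0.1 * -3.0
= -2.2 - (-0.3)
= -1.9000

-1.9000


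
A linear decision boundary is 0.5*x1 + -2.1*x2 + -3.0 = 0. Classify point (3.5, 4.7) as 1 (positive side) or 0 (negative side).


Compute 0.5 * 3.5 + -2.1 * 4.7 + -3.0
= 1.75 + -9.87 + -3.0
= -11.12
Since -11.12 < 0, the point is on the negative side.

0


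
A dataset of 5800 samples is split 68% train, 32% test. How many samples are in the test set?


Train samples = 5800 * 68% = 3944
Test samples = 5800 - 3944
= 1856

1856


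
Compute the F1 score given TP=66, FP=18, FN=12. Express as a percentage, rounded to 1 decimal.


Precision = TP / (TP + FP) = 66 / 84 = 0.7857
Recall = TP / (TP + FN) = 66 / 78 = 0.8462
F1 = 2 * P * R / (P + R)
= 2 * 0.7857 * 0.8462 / (0.7857 + 0.8462)
= 1.3297 / 1.6319
= 0.8148
As percentage: 81.5%

81.5


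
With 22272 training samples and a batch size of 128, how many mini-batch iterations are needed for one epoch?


Iterations per epoch = dataset_size / batch_size
= 22272 / 128
= 174

174


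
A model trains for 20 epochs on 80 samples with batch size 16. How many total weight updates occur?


Iterations per epoch = 80 / 16 = 5
Total updates = iterations_per_epoch * epochs
= 5 * 20
= 100

100


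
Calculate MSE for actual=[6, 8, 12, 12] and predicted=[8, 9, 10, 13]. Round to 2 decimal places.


Differences: [-2, -1, 2, -1]
Squared errors: [4, 1, 4, 1]
Sum of squared errors = 10
MSE = 10 / 4 = 2.50

2.50


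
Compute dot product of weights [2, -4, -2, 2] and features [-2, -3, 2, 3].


Element-wise products:
2 * -2 = -4
-4 * -3 = 12
-2 * 2 = -4
2 * 3 = 6
Sum = -4 + 12 + -4 + 6
= 10

10


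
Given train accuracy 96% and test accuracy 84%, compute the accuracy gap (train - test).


Gap = train_accuracy - test_accuracy
= 96 - 84
= 12%
This gap suggests the model is overfitting.

12


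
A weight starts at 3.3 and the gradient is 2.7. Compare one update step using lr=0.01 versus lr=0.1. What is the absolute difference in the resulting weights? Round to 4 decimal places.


With lr=0.01: w_new = 3.3 - 0.01 * 2.7 = 3.273
With lr=0.1: w_new = 3.3 - 0.1 * 2.7 = 3.03
Absolute difference = |3.273 - 3.03|
= 0.2430

0.2430


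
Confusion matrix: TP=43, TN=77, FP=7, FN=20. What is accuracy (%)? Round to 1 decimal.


Accuracy = (TP + TN) / (TP + TN + FP + FN) * 100
= (43 + 77) / (43 + 77 + 7 + 20)
= 120 / 147
= 0.8163
= 81.6%

81.6


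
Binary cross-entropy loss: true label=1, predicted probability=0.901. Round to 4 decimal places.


For y=1: Loss = -log(p)
= -log(0.901)
= -(-0.1043)
= 0.1043

0.1043


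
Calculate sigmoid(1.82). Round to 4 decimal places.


sigmoid(z) = 1 / (1 + exp(-z))
exp(-(1.82)) = exp(-1.82) = 0.162
1 + 0.162 = 1.162
1 / 1.162 = 0.8606

0.8606


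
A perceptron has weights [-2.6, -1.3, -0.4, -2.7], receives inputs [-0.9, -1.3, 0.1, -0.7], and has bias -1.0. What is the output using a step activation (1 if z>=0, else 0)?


z = w . x + b
= -2.6*-0.9 + -1.3*-1.3 + -0.4*0.1 + -2.7*-0.7 + -1.0
= 2.34 + 1.69 + -0.04 + 1.89 + -1.0
= 5.88 + -1.0
= 4.88
Since z = 4.88 >= 0, output = 1

1


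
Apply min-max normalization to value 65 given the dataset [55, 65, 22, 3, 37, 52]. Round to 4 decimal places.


Min = 3, Max = 65
Range = 65 - 3 = 62
Scaled = (x - min) / (max - min)
= (65 - 3) / 62
= 62 / 62
= 1.0000

1.0000


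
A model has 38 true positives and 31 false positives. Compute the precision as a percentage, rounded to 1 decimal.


Precision = TP / (TP + FP) * 100
= 38 / (38 + 31)
= 38 / 69
= 0.5507
= 55.1%

55.1


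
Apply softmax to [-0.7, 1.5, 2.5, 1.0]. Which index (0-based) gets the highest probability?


Softmax is a monotonic transformation, so it preserves the argmax.
We need to find the index of the maximum logit.
Index 0: -0.7
Index 1: 1.5
Index 2: 2.5
Index 3: 1.0
Maximum logit = 2.5 at index 2

2


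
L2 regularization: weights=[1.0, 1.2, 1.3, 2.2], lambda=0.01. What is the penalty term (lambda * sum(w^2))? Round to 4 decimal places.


Squaring each weight:
1.0^2 = 1.0
1.2^2 = 1.44
1.3^2 = 1.69
2.2^2 = 4.84
Sum of squares = 8.97
Penalty = 0.01 * 8.97 = 0.0897

0.0897


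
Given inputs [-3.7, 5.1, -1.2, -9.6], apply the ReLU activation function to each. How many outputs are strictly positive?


ReLU(x) = max(0, x) for each element:
ReLU(-3.7) = 0
ReLU(5.1) = 5.1
ReLU(-1.2) = 0
ReLU(-9.6) = 0
Active neurons (>0): 1

1


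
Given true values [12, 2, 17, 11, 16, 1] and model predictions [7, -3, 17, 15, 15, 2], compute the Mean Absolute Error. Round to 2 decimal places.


Absolute errors: [5, 5, 0, 4, 1, 1]
Sum of absolute errors = 16
MAE = 16 / 6 = 2.67

2.67


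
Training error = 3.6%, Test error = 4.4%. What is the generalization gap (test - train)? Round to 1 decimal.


Generalization gap = test_error - train_error
= 4.4 - 3.6
= 0.8%
A small gap suggests good generalization.

0.8


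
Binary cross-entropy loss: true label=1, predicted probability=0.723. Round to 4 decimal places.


For y=1: Loss = -log(p)
= -log(0.723)
= -(-0.3243)
= 0.3243

0.3243


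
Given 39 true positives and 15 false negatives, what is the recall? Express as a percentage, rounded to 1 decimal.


Recall = TP / (TP + FN) * 100
= 39 / (39 + 15)
= 39 / 54
= 0.7222
= 72.2%

72.2


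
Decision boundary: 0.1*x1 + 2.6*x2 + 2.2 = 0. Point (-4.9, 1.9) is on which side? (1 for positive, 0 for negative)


Compute 0.1 * -4.9 + 2.6 * 1.9 + 2.2
= -0.49 + 4.94 + 2.2
= 6.65
Since 6.65 >= 0, the point is on the positive side.

1


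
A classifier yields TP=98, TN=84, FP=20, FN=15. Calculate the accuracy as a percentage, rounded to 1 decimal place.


Accuracy = (TP + TN) / (TP + TN + FP + FN) * 100
= (98 + 84) / (98 + 84 + 20 + 15)
= 182 / 217
= 0.8387
= 83.9%

83.9


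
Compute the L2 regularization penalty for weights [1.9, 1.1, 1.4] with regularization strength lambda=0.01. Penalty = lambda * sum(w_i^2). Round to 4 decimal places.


Squaring each weight:
1.9^2 = 3.61
1.1^2 = 1.21
1.4^2 = 1.96
Sum of squares = 6.78
Penalty = 0.01 * 6.78 = 0.0678

0.0678


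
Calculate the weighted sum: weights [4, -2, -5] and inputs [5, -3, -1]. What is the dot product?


Element-wise products:
4 * 5 = 20
-2 * -3 = 6
-5 * -1 = 5
Sum = 20 + 6 + 5
= 31

31


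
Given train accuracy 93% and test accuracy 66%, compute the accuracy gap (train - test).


Gap = train_accuracy - test_accuracy
= 93 - 66
= 27%
This large gap strongly indicates overfitting.

27


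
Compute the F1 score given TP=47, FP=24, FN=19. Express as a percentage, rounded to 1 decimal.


Precision = TP / (TP + FP) = 47 / 71 = 0.662
Recall = TP / (TP + FN) = 47 / 66 = 0.7121
F1 = 2 * P * R / (P + R)
= 2 * 0.662 * 0.7121 / (0.662 + 0.7121)
= 0.9428 / 1.3741
= 0.6861
As percentage: 68.6%

68.6


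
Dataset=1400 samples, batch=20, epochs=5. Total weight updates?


Iterations per epoch = 1400 / 20 = 70
Total updates = iterations_per_epoch * epochs
= 70 * 5
= 350

350


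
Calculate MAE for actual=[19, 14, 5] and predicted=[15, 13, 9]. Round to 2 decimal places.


Absolute errors: [4, 1, 4]
Sum of absolute errors = 9
MAE = 9 / 3 = 3.00

3.00


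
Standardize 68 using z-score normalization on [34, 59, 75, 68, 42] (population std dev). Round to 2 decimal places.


Mean = (34 + 59 + 75 + 68 + 42) / 5 = 55.6
Variance = sum((x_i - mean)^2) / n = 238.64
Std = sqrt(238.64) = 15.448
Z = (x - mean) / std
= (68 - 55.6) / 15.448
= 12.4 / 15.448
= 0.80

0.80


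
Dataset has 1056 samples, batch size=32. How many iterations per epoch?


Iterations per epoch = dataset_size / batch_size
= 1056 / 32
= 33

33


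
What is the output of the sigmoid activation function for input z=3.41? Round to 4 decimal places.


sigmoid(z) = 1 / (1 + exp(-z))
exp(-(3.41)) = exp(-3.41) = 0.033
1 + 0.033 = 1.033
1 / 1.033 = 0.9680

0.9680


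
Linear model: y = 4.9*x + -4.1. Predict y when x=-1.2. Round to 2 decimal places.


y = 4.9 * -1.2 + (-4.1)
= -5.88 + (-4.1)
= -9.98

-9.98


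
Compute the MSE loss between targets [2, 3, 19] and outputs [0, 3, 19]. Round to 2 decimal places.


Differences: [2, 0, 0]
Squared errors: [4, 0, 0]
Sum of squared errors = 4
MSE = 4 / 3 = 1.33

1.33


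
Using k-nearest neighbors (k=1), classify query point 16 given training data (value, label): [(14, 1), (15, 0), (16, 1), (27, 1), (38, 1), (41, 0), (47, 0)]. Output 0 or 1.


Distances from query 16:
Point 16 (class 1): distance = 0
K=1 nearest neighbors: classes = [1]
Votes for class 1: 1 / 1
Majority vote => class 1

1


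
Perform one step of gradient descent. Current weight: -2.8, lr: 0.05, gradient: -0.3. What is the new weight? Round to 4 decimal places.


w_new = w_old - lr * gradient
= -2.8 - 0.05 * -0.3
= -2.8 - (-0.015)
= -2.7850

-2.7850


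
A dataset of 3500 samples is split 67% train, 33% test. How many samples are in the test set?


Train samples = 3500 * 67% = 2345
Test samples = 3500 - 2345
= 1155

1155


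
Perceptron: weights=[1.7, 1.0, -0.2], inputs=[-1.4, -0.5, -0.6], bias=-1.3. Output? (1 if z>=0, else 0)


z = w . x + b
= 1.7*-1.4 + 1.0*-0.5 + -0.2*-0.6 + -1.3
= -2.38 + -0.5 + 0.12 + -1.3
= -2.76 + -1.3
= -4.06
Since z = -4.06 < 0, output = 0

0


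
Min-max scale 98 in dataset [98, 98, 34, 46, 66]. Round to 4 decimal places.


Min = 34, Max = 98
Range = 98 - 34 = 64
Scaled = (x - min) / (max - min)
= (98 - 34) / 64
= 64 / 64
= 1.0000

1.0000


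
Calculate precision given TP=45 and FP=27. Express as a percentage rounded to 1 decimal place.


Precision = TP / (TP + FP) * 100
= 45 / (45 + 27)
= 45 / 72
= 0.625
= 62.5%

62.5


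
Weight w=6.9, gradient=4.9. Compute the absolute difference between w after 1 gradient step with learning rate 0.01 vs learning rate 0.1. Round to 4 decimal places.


With lr=0.01: w_new = 6.9 - 0.01 * 4.9 = 6.851
With lr=0.1: w_new = 6.9 - 0.1 * 4.9 = 6.41
Absolute difference = |6.851 - 6.41|
= 0.4410

0.4410


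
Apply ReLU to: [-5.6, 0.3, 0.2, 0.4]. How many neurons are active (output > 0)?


ReLU(x) = max(0, x) for each element:
ReLU(-5.6) = 0
ReLU(0.3) = 0.3
ReLU(0.2) = 0.2
ReLU(0.4) = 0.4
Active neurons (>0): 3

3


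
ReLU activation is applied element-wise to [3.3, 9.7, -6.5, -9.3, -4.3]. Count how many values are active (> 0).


ReLU(x) = max(0, x) for each element:
ReLU(3.3) = 3.3
ReLU(9.7) = 9.7
ReLU(-6.5) = 0
ReLU(-9.3) = 0
ReLU(-4.3) = 0
Active neurons (>0): 2

2


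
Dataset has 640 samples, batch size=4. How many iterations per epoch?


Iterations per epoch = dataset_size / batch_size
= 640 / 4
= 160

160


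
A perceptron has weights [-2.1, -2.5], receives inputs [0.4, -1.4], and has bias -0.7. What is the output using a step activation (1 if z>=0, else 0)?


z = w . x + b
= -2.1*0.4 + -2.5*-1.4 + -0.7
= -0.84 + 3.5 + -0.7
= 2.66 + -0.7
= 1.96
Since z = 1.96 >= 0, output = 1

1


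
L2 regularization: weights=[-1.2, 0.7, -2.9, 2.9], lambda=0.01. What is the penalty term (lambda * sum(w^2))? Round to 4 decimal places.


Squaring each weight:
(-1.2)^2 = 1.44
0.7^2 = 0.49
(-2.9)^2 = 8.41
2.9^2 = 8.41
Sum of squares = 18.75
Penalty = 0.01 * 18.75 = 0.1875

0.1875


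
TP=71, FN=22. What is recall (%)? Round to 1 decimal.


Recall = TP / (TP + FN) * 100
= 71 / (71 + 22)
= 71 / 93
= 0.7634
= 76.3%

76.3


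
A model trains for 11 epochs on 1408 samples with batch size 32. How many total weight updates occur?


Iterations per epoch = 1408 / 32 = 44
Total updates = iterations_per_epoch * epochs
= 44 * 11
= 484

484


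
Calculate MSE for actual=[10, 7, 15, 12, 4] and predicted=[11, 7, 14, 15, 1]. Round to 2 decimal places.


Differences: [-1, 0, 1, -3, 3]
Squared errors: [1, 0, 1, 9, 9]
Sum of squared errors = 20
MSE = 20 / 5 = 4.00

4.00


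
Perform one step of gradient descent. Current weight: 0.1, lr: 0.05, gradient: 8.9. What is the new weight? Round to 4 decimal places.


w_new = w_old - lr * gradient
= 0.1 - 0.05 * 8.9
= 0.1 - (0.445)
= -0.3450

-0.3450


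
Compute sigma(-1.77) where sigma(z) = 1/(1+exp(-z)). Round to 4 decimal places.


sigmoid(z) = 1 / (1 + exp(-z))
exp(-(-1.77)) = exp(1.77) = 5.8709
1 + 5.8709 = 6.8709
1 / 6.8709 = 0.1455

0.1455


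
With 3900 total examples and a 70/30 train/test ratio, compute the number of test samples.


Train samples = 3900 * 70% = 2730
Test samples = 3900 - 2730
= 1170

1170


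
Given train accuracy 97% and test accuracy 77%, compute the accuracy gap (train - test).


Gap = train_accuracy - test_accuracy
= 97 - 77
= 20%
This gap suggests the model is overfitting.

20


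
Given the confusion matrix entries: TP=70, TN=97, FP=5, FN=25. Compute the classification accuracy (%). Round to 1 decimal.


Accuracy = (TP + TN) / (TP + TN + FP + FN) * 100
= (70 + 97) / (70 + 97 + 5 + 25)
= 167 / 197
= 0.8477
= 84.8%

84.8


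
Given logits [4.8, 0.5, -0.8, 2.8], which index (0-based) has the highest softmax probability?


Softmax is a monotonic transformation, so it preserves the argmax.
We need to find the index of the maximum logit.
Index 0: 4.8
Index 1: 0.5
Index 2: -0.8
Index 3: 2.8
Maximum logit = 4.8 at index 0

0


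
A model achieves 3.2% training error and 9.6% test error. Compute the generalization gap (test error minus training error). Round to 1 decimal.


Generalization gap = test_error - train_error
= 9.6 - 3.2
= 6.4%
A moderate gap.

6.4


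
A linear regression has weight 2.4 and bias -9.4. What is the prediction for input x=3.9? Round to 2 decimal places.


y = 2.4 * 3.9 + (-9.4)
= 9.36 + (-9.4)
= -0.04

-0.04


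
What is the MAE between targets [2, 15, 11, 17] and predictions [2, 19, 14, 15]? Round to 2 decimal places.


Absolute errors: [0, 4, 3, 2]
Sum of absolute errors = 9
MAE = 9 / 4 = 2.25

2.25


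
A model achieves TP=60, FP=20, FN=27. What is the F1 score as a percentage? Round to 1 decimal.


Precision = TP / (TP + FP) = 60 / 80 = 0.75
Recall = TP / (TP + FN) = 60 / 87 = 0.6897
F1 = 2 * P * R / (P + R)
= 2 * 0.75 * 0.6897 / (0.75 + 0.6897)
= 1.0345 / 1.4397
= 0.7186
As percentage: 71.9%

71.9


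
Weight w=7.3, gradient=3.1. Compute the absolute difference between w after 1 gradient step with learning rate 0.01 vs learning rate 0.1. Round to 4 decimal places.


With lr=0.01: w_new = 7.3 - 0.01 * 3.1 = 7.269
With lr=0.1: w_new = 7.3 - 0.1 * 3.1 = 6.99
Absolute difference = |7.269 - 6.99|
= 0.2790

0.2790


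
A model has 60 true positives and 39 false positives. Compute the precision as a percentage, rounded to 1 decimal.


Precision = TP / (TP + FP) * 100
= 60 / (60 + 39)
= 60 / 99
= 0.6061
= 60.6%

60.6


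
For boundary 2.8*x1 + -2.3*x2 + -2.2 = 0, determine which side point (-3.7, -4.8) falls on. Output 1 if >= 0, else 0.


Compute 2.8 * -3.7 + -2.3 * -4.8 + -2.2
= -10.36 + 11.04 + -2.2
= -1.52
Since -1.52 < 0, the point is on the negative side.

0


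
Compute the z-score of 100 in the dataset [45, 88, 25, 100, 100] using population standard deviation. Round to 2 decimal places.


Mean = (45 + 88 + 25 + 100 + 100) / 5 = 71.6
Variance = sum((x_i - mean)^2) / n = 952.24
Std = sqrt(952.24) = 30.8584
Z = (x - mean) / std
= (100 - 71.6) / 30.8584
= 28.4 / 30.8584
= 0.92

0.92


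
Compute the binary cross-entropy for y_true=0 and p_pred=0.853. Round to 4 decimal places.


For y=0: Loss = -log(1-p)
= -log(1 - 0.853)
= -log(0.147)
= -(-1.9173)
= 1.9173

1.9173


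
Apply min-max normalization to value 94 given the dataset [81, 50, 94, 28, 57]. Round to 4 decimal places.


Min = 28, Max = 94
Range = 94 - 28 = 66
Scaled = (x - min) / (max - min)
= (94 - 28) / 66
= 66 / 66
= 1.0000

1.0000


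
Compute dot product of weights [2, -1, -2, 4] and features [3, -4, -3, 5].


Element-wise products:
2 * 3 = 6
-1 * -4 = 4
-2 * -3 = 6
4 * 5 = 20
Sum = 6 + 4 + 6 + 20
= 36

36


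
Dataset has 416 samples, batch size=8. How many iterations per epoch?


Iterations per epoch = dataset_size / batch_size
= 416 / 8
= 52

52


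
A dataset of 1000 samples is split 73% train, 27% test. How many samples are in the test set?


Train samples = 1000 * 73% = 730
Test samples = 1000 - 730
= 270

270


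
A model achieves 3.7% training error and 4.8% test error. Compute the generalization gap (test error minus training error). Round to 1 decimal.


Generalization gap = test_error - train_error
= 4.8 - 3.7
= 1.1%
A small gap suggests good generalization.

1.1


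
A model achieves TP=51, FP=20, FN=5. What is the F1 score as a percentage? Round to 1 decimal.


Precision = TP / (TP + FP) = 51 / 71 = 0.7183
Recall = TP / (TP + FN) = 51 / 56 = 0.9107
F1 = 2 * P * R / (P + R)
= 2 * 0.7183 * 0.9107 / (0.7183 + 0.9107)
= 1.3084 / 1.629
= 0.8031
As percentage: 80.3%

80.3


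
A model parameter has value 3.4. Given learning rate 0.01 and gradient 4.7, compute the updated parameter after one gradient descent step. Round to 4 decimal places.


w_new = w_old - lr * gradient
= 3.4 - 0.01 * 4.7
= 3.4 - (0.047)
= 3.3530

3.3530


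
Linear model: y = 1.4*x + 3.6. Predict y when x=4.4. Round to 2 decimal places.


y = 1.4 * 4.4 + (3.6)
= 6.16 + (3.6)
= 9.76

9.76


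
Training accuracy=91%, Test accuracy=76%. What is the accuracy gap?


Gap = train_accuracy - test_accuracy
= 91 - 76
= 15%
This gap suggests the model is overfitting.

15


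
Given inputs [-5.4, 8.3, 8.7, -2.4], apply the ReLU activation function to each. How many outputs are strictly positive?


ReLU(x) = max(0, x) for each element:
ReLU(-5.4) = 0
ReLU(8.3) = 8.3
ReLU(8.7) = 8.7
ReLU(-2.4) = 0
Active neurons (>0): 2

2


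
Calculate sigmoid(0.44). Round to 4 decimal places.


sigmoid(z) = 1 / (1 + exp(-z))
exp(-(0.44)) = exp(-0.44) = 0.644
1 + 0.644 = 1.644
1 / 1.644 = 0.6083

0.6083


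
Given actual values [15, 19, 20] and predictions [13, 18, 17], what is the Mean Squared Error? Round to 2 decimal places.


Differences: [2, 1, 3]
Squared errors: [4, 1, 9]
Sum of squared errors = 14
MSE = 14 / 3 = 4.67

4.67


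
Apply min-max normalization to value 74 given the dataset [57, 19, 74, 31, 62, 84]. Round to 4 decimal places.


Min = 19, Max = 84
Range = 84 - 19 = 65
Scaled = (x - min) / (max - min)
= (74 - 19) / 65
= 55 / 65
= 0.8462

0.8462


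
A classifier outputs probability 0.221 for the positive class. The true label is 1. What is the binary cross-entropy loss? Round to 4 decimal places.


For y=1: Loss = -log(p)
= -log(0.221)
= -(-1.5096)
= 1.5096

1.5096


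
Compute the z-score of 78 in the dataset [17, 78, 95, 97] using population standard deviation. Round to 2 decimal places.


Mean = (17 + 78 + 95 + 97) / 4 = 71.75
Variance = sum((x_i - mean)^2) / n = 1053.6875
Std = sqrt(1053.6875) = 32.4606
Z = (x - mean) / std
= (78 - 71.75) / 32.4606
= 6.25 / 32.4606
= 0.19

0.19


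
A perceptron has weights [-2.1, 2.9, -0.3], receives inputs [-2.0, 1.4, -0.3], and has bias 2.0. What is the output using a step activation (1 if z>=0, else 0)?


z = w . x + b
= -2.1*-2.0 + 2.9*1.4 + -0.3*-0.3 + 2.0
= 4.2 + 4.06 + 0.09 + 2.0
= 8.35 + 2.0
= 10.35
Since z = 10.35 >= 0, output = 1

1


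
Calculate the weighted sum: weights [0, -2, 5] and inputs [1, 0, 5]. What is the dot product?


Element-wise products:
0 * 1 = 0
-2 * 0 = 0
5 * 5 = 25
Sum = 0 + 0 + 25
= 25

25


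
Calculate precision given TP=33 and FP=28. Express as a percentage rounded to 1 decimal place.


Precision = TP / (TP + FP) * 100
= 33 / (33 + 28)
= 33 / 61
= 0.541
= 54.1%

54.1


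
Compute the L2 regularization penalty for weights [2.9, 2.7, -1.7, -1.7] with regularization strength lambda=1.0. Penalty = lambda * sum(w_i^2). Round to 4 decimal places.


Squaring each weight:
2.9^2 = 8.41
2.7^2 = 7.29
(-1.7)^2 = 2.89
(-1.7)^2 = 2.89
Sum of squares = 21.48
Penalty = 1.0 * 21.48 = 21.4800

21.4800


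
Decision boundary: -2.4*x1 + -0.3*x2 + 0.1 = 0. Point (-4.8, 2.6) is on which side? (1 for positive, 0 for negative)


Compute -2.4 * -4.8 + -0.3 * 2.6 + 0.1
= 11.52 + -0.78 + 0.1
= 10.84
Since 10.84 >= 0, the point is on the positive side.

1


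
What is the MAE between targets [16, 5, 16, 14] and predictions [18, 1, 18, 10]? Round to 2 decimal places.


Absolute errors: [2, 4, 2, 4]
Sum of absolute errors = 12
MAE = 12 / 4 = 3.00

3.00


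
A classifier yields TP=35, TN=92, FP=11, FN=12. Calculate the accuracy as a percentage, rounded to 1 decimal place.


Accuracy = (TP + TN) / (TP + TN + FP + FN) * 100
= (35 + 92) / (35 + 92 + 11 + 12)
= 127 / 150
= 0.8467
= 84.7%

84.7


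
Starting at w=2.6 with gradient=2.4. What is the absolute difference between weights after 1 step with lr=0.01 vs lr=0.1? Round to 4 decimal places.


With lr=0.01: w_new = 2.6 - 0.01 * 2.4 = 2.576
With lr=0.1: w_new = 2.6 - 0.1 * 2.4 = 2.36
Absolute difference = |2.576 - 2.36|
= 0.2160

0.2160


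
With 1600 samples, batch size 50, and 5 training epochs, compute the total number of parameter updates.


Iterations per epoch = 1600 / 50 = 32
Total updates = iterations_per_epoch * epochs
= 32 * 5
= 160

160


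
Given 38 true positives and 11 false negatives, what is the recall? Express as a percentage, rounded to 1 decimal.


Recall = TP / (TP + FN) * 100
= 38 / (38 + 11)
= 38 / 49
= 0.7755
= 77.6%

77.6


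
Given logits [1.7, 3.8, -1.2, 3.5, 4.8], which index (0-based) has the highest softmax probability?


Softmax is a monotonic transformation, so it preserves the argmax.
We need to find the index of the maximum logit.
Index 0: 1.7
Index 1: 3.8
Index 2: -1.2
Index 3: 3.5
Index 4: 4.8
Maximum logit = 4.8 at index 4

4


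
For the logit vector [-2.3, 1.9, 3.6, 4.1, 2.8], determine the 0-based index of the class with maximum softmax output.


Softmax is a monotonic transformation, so it preserves the argmax.
We need to find the index of the maximum logit.
Index 0: -2.3
Index 1: 1.9
Index 2: 3.6
Index 3: 4.1
Index 4: 2.8
Maximum logit = 4.1 at index 3

3


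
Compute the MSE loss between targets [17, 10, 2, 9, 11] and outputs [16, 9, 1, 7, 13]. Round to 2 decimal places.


Differences: [1, 1, 1, 2, -2]
Squared errors: [1, 1, 1, 4, 4]
Sum of squared errors = 11
MSE = 11 / 5 = 2.20

2.20


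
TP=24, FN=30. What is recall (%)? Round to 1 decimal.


Recall = TP / (TP + FN) * 100
= 24 / (24 + 30)
= 24 / 54
= 0.4444
= 44.4%

44.4


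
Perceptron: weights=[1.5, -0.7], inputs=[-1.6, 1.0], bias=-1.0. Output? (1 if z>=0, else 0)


z = w . x + b
= 1.5*-1.6 + -0.7*1.0 + -1.0
= -2.4 + -0.7 + -1.0
= -3.1 + -1.0
= -4.1
Since z = -4.1 < 0, output = 0

0


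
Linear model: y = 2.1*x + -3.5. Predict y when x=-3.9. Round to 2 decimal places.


y = 2.1 * -3.9 + (-3.5)
= -8.19 + (-3.5)
= -11.69

-11.69


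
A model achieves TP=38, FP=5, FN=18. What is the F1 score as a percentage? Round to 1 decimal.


Precision = TP / (TP + FP) = 38 / 43 = 0.8837
Recall = TP / (TP + FN) = 38 / 56 = 0.6786
F1 = 2 * P * R / (P + R)
= 2 * 0.8837 * 0.6786 / (0.8837 + 0.6786)
= 1.1993 / 1.5623
= 0.7677
As percentage: 76.8%

76.8


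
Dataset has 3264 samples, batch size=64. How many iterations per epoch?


Iterations per epoch = dataset_size / batch_size
= 3264 / 64
= 51

51


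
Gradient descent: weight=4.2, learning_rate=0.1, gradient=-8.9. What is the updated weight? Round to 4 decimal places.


w_new = w_old - lr * gradient
= 4.2 - 0.1 * -8.9
= 4.2 - (-0.89)
= 5.0900

5.0900


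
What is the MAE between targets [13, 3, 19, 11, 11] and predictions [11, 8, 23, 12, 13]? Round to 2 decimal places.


Absolute errors: [2, 5, 4, 1, 2]
Sum of absolute errors = 14
MAE = 14 / 5 = 2.80

2.80


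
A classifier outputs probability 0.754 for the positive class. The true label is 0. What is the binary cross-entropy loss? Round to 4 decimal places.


For y=0: Loss = -log(1-p)
= -log(1 - 0.754)
= -log(0.246)
= -(-1.4024)
= 1.4024

1.4024


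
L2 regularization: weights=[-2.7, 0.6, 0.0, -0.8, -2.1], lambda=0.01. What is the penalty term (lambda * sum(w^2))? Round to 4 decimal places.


Squaring each weight:
(-2.7)^2 = 7.29
0.6^2 = 0.36
0.0^2 = 0.0
(-0.8)^2 = 0.64
(-2.1)^2 = 4.41
Sum of squares = 12.7
Penalty = 0.01 * 12.7 = 0.1270

0.1270


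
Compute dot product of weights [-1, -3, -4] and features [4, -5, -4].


Element-wise products:
-1 * 4 = -4
-3 * -5 = 15
-4 * -4 = 16
Sum = -4 + 15 + 16
= 27

27


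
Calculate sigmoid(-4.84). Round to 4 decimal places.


sigmoid(z) = 1 / (1 + exp(-z))
exp(-(-4.84)) = exp(4.84) = 126.4694
1 + 126.4694 = 127.4694
1 / 127.4694 = 0.0078

0.0078


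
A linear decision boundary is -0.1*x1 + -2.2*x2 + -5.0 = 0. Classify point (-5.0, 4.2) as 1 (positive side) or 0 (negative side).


Compute -0.1 * -5.0 + -2.2 * 4.2 + -5.0
= 0.5 + -9.24 + -5.0
= -13.74
Since -13.74 < 0, the point is on the negative side.

0


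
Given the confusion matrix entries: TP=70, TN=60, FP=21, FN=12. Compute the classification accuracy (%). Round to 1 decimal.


Accuracy = (TP + TN) / (TP + TN + FP + FN) * 100
= (70 + 60) / (70 + 60 + 21 + 12)
= 130 / 163
= 0.7975
= 79.8%

79.8


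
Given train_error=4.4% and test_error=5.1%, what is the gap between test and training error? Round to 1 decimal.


Generalization gap = test_error - train_error
= 5.1 - 4.4
= 0.7%
A small gap suggests good generalization.

0.7


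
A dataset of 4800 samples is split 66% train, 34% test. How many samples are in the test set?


Train samples = 4800 * 66% = 3168
Test samples = 4800 - 3168
= 1632

1632
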